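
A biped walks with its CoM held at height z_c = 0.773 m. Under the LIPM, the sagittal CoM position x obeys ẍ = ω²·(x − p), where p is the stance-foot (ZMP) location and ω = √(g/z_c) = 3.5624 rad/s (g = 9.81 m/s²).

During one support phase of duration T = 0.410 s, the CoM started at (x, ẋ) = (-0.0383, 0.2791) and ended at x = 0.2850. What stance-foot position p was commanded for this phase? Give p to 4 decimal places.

ωT = 3.5624·0.410 = 1.460584; cosh(ωT) = 2.270288, sinh(ωT) = 2.038187
x(T) = p + (x₀−p)·cosh(ωT) + (ẋ₀/ω)·sinh(ωT) ⇒ p·(1 − cosh) = x(T) − x₀·cosh − (ẋ₀/ω)·sinh
numerator   = 0.2850 − (-0.0383)·2.270288 − (0.2791/3.5624)·2.038187 = 0.212268
denominator = 1 − 2.270288 = -1.270288
p = 0.212268 / -1.270288 = -0.1671

p = -0.1671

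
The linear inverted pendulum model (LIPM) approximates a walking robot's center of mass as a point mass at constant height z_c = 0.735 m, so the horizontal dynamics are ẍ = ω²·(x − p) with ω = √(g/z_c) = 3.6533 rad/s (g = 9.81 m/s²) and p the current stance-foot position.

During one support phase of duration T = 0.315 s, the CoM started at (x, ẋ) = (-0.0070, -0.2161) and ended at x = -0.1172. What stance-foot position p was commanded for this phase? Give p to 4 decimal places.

p = 0.0283

ωT = 3.6533·0.315 = 1.150790; cosh(ωT) = 1.738537, sinh(ωT) = 1.422150
x(T) = p + (x₀−p)·cosh(ωT) + (ẋ₀/ω)·sinh(ωT) ⇒ p·(1 − cosh) = x(T) − x₀·cosh − (ẋ₀/ω)·sinh
numerator   = -0.1172 − (-0.0070)·1.738537 − (-0.2161/3.6533)·1.422150 = -0.020907
denominator = 1 − 1.738537 = -0.738537
p = -0.020907 / -0.738537 = 0.0283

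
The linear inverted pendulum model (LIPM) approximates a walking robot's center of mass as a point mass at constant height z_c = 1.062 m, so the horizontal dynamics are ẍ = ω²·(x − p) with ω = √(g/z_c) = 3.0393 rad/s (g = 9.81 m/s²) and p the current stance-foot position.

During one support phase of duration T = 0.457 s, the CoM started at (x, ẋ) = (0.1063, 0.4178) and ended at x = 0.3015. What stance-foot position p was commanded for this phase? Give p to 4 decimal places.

p = 0.1623

ωT = 3.0393·0.457 = 1.388960; cosh(ωT) = 2.130006, sinh(ωT) = 1.880671
x(T) = p + (x₀−p)·cosh(ωT) + (ẋ₀/ω)·sinh(ωT) ⇒ p·(1 − cosh) = x(T) − x₀·cosh − (ẋ₀/ω)·sinh
numerator   = 0.3015 − (0.1063)·2.130006 − (0.4178/3.0393)·1.880671 = -0.183448
denominator = 1 − 2.130006 = -1.130006
p = -0.183448 / -1.130006 = 0.1623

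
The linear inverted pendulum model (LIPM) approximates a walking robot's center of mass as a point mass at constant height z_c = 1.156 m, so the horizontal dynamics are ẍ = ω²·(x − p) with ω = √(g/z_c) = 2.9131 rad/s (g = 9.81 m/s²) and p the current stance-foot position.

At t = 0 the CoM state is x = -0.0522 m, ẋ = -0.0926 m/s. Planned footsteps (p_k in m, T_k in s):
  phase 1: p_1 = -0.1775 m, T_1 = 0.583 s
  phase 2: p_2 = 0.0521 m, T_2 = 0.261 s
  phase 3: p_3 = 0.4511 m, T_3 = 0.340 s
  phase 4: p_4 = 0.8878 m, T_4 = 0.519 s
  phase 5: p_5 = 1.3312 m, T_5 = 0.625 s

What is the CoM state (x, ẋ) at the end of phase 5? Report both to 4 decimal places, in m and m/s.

x = 1.4527, ẋ = 0.6275

phase 1: p=-0.1775, T=0.583, ωT=1.698337, cosh=2.823920, sinh=2.640933; start (x,ẋ)=(-0.052200, -0.092600) → end (x,ẋ)=(0.092389, 0.702476)
phase 2: p=0.0521, T=0.261, ωT=0.760319, cosh=1.303238, sinh=0.835721; start (x,ẋ)=(0.092389, 0.702476) → end (x,ẋ)=(0.306135, 1.013577)
phase 3: p=0.4511, T=0.340, ωT=0.990454, cosh=1.531932, sinh=1.160524; start (x,ẋ)=(0.306135, 1.013577) → end (x,ẋ)=(0.632813, 1.062644)
phase 4: p=0.8878, T=0.519, ωT=1.511899, cosh=2.377913, sinh=2.157422; start (x,ẋ)=(0.632813, 1.062644) → end (x,ẋ)=(1.068450, 0.924336)
phase 5: p=1.3312, T=0.625, ωT=1.820688, cosh=3.169009, sinh=3.007094; start (x,ẋ)=(1.068450, 0.924336) → end (x,ẋ)=(1.452703, 0.627546)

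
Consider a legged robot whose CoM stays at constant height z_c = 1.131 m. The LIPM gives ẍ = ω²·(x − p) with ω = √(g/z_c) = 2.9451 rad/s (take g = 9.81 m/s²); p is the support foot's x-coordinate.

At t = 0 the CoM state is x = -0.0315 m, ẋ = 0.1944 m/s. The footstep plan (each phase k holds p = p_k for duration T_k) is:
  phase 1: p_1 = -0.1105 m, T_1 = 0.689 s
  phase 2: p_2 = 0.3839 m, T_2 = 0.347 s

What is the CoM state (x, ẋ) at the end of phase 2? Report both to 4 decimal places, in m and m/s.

x = 1.1410, ẋ = 2.7521

phase 1: p=-0.1105, T=0.689, ωT=2.029174, cosh=3.869622, sinh=3.738177; start (x,ẋ)=(-0.031500, 0.194400) → end (x,ẋ)=(0.441950, 1.621990)
phase 2: p=0.3839, T=0.347, ωT=1.021950, cosh=1.569250, sinh=1.209357; start (x,ẋ)=(0.441950, 1.621990) → end (x,ẋ)=(1.141038, 2.752060)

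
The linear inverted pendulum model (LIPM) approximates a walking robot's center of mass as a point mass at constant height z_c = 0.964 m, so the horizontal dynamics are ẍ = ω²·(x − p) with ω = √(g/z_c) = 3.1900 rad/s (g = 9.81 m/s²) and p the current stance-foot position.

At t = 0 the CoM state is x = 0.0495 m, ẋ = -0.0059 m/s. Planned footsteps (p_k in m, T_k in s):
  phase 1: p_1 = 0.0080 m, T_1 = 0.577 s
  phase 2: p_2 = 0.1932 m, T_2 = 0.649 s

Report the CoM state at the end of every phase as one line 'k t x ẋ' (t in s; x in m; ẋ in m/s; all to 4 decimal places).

phase 1: p=0.0080, T=0.577, ωT=1.840630, cosh=3.229612, sinh=3.070894; start (x,ẋ)=(0.049500, -0.005900) → end (x,ẋ)=(0.136349, 0.387486)
phase 2: p=0.1932, T=0.649, ωT=2.070310, cosh=4.026713, sinh=3.900567; start (x,ẋ)=(0.136349, 0.387486) → end (x,ẋ)=(0.438075, 0.852910)

1 0.5770 0.1363 0.3875
2 1.2260 0.4381 0.8529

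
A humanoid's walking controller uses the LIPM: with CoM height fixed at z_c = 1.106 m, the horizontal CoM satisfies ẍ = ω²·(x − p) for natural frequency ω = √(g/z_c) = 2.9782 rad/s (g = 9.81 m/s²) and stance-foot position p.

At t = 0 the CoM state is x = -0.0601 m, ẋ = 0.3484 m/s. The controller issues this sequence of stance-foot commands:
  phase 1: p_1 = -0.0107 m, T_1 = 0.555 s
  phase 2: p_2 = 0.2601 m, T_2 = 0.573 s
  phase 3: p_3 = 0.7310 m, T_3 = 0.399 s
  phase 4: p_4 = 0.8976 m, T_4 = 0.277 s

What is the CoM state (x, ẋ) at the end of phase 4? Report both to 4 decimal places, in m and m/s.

phase 1: p=-0.0107, T=0.555, ωT=1.652901, cosh=2.706800, sinh=2.515307; start (x,ẋ)=(-0.060100, 0.348400) → end (x,ẋ)=(0.149833, 0.572990)
phase 2: p=0.2601, T=0.573, ωT=1.706509, cosh=2.845595, sinh=2.664096; start (x,ẋ)=(0.149833, 0.572990) → end (x,ẋ)=(0.458883, 0.755616)
phase 3: p=0.7310, T=0.399, ωT=1.188302, cosh=1.793121, sinh=1.488383; start (x,ẋ)=(0.458883, 0.755616) → end (x,ẋ)=(0.620688, 0.148699)
phase 4: p=0.8976, T=0.277, ωT=0.824961, cosh=1.360022, sinh=0.921770; start (x,ẋ)=(0.620688, 0.148699) → end (x,ẋ)=(0.567016, -0.557950)

x = 0.5670, ẋ = -0.5579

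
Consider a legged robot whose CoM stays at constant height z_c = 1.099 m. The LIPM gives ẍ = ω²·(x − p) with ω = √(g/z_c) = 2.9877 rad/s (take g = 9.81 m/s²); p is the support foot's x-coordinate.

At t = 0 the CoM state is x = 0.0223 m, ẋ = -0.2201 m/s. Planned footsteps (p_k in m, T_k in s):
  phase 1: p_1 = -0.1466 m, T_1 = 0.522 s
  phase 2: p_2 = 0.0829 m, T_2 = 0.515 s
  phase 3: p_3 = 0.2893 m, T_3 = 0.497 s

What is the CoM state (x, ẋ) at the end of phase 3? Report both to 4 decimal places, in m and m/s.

phase 1: p=-0.1466, T=0.522, ωT=1.559579, cosh=2.483522, sinh=2.273298; start (x,ẋ)=(0.022300, -0.220100) → end (x,ẋ)=(0.105396, 0.600534)
phase 2: p=0.0829, T=0.515, ωT=1.538666, cosh=2.436518, sinh=2.221851; start (x,ẋ)=(0.105396, 0.600534) → end (x,ẋ)=(0.584309, 1.612546)
phase 3: p=0.2893, T=0.497, ωT=1.484887, cosh=2.320497, sinh=2.093969; start (x,ẋ)=(0.584309, 1.612546) → end (x,ẋ)=(2.104041, 5.587527)

x = 2.1040, ẋ = 5.5875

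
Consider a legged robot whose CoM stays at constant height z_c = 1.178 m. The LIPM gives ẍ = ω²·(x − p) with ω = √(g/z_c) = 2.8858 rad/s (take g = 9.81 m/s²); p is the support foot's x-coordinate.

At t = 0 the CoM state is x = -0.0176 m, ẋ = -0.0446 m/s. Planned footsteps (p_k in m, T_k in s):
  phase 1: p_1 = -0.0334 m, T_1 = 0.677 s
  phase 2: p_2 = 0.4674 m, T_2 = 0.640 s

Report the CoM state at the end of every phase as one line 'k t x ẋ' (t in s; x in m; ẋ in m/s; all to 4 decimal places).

1 0.6770 -0.0300 -0.0029
2 1.3170 -1.1516 -4.4462

phase 1: p=-0.0334, T=0.677, ωT=1.953687, cosh=3.598199, sinh=3.456448; start (x,ẋ)=(-0.017600, -0.044600) → end (x,ẋ)=(-0.029968, -0.002881)
phase 2: p=0.4674, T=0.640, ωT=1.846912, cosh=3.248967, sinh=3.091244; start (x,ẋ)=(-0.029968, -0.002881) → end (x,ẋ)=(-1.151617, -4.446234)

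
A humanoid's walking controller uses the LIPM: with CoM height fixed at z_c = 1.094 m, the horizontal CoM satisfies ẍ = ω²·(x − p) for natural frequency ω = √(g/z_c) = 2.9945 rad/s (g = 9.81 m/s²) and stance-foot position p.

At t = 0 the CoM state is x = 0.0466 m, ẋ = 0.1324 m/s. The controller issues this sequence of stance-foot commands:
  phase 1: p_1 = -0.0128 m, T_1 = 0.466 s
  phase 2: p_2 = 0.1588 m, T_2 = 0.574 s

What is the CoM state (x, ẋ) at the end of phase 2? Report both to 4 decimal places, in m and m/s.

x = 0.8317, ẋ = 2.1051

phase 1: p=-0.0128, T=0.466, ωT=1.395437, cosh=2.142231, sinh=1.894507; start (x,ẋ)=(0.046600, 0.132400) → end (x,ẋ)=(0.198213, 0.620614)
phase 2: p=0.1588, T=0.574, ωT=1.718843, cosh=2.878672, sinh=2.699399; start (x,ẋ)=(0.198213, 0.620614) → end (x,ẋ)=(0.831711, 2.105132)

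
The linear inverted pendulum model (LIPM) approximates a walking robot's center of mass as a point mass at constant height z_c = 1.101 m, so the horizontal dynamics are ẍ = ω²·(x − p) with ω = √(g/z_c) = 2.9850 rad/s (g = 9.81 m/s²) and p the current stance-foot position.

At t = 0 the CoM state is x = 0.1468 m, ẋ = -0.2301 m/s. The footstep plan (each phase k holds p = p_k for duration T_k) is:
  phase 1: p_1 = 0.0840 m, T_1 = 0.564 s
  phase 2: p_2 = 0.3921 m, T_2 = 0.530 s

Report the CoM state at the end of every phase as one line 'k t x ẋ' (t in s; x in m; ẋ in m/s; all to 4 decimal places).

phase 1: p=0.0840, T=0.564, ωT=1.683540, cosh=2.785150, sinh=2.599434; start (x,ẋ)=(0.146800, -0.230100) → end (x,ẋ)=(0.058529, -0.153578)
phase 2: p=0.3921, T=0.530, ωT=1.582050, cosh=2.535236, sinh=2.329683; start (x,ẋ)=(0.058529, -0.153578) → end (x,ẋ)=(-0.573444, -2.709045)

1 0.5640 0.0585 -0.1536
2 1.0940 -0.5734 -2.7090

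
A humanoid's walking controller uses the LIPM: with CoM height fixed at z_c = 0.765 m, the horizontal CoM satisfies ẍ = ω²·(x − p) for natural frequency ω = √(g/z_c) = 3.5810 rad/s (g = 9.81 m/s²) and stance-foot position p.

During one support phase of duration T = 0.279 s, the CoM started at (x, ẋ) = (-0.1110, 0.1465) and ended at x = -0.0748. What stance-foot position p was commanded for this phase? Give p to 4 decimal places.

p = -0.0892

ωT = 3.5810·0.279 = 0.999099; cosh(ωT) = 1.542022, sinh(ωT) = 1.173811
x(T) = p + (x₀−p)·cosh(ωT) + (ẋ₀/ω)·sinh(ωT) ⇒ p·(1 − cosh) = x(T) − x₀·cosh − (ẋ₀/ω)·sinh
numerator   = -0.0748 − (-0.1110)·1.542022 − (0.1465/3.5810)·1.173811 = 0.048343
denominator = 1 − 1.542022 = -0.542022
p = 0.048343 / -0.542022 = -0.0892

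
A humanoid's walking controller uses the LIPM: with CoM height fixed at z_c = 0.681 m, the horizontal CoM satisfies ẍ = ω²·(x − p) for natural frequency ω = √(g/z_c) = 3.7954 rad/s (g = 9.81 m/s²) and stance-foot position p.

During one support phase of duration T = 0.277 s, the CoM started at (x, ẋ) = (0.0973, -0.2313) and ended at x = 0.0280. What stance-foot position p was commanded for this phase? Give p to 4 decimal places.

p = 0.0853

ωT = 3.7954·0.277 = 1.051326; cosh(ωT) = 1.605458, sinh(ωT) = 1.255984
x(T) = p + (x₀−p)·cosh(ωT) + (ẋ₀/ω)·sinh(ωT) ⇒ p·(1 − cosh) = x(T) − x₀·cosh − (ẋ₀/ω)·sinh
numerator   = 0.0280 − (0.0973)·1.605458 − (-0.2313/3.7954)·1.255984 = -0.051669
denominator = 1 − 1.605458 = -0.605458
p = -0.051669 / -0.605458 = 0.0853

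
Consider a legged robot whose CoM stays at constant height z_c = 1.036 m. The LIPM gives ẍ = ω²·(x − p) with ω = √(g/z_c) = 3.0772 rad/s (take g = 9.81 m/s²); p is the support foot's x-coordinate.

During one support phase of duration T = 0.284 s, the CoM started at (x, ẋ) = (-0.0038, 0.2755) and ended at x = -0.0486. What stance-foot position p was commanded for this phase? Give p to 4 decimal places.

ωT = 3.0772·0.284 = 0.873925; cosh(ωT) = 1.406804, sinh(ωT) = 0.989493
x(T) = p + (x₀−p)·cosh(ωT) + (ẋ₀/ω)·sinh(ωT) ⇒ p·(1 − cosh) = x(T) − x₀·cosh − (ẋ₀/ω)·sinh
numerator   = -0.0486 − (-0.0038)·1.406804 − (0.2755/3.0772)·0.989493 = -0.131843
denominator = 1 − 1.406804 = -0.406804
p = -0.131843 / -0.406804 = 0.3241

p = 0.3241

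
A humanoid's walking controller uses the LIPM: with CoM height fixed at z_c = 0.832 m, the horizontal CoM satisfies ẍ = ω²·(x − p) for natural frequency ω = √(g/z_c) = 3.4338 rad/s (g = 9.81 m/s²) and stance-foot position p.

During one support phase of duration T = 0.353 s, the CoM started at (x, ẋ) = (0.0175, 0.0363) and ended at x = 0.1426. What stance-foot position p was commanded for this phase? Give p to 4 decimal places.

ωT = 3.4338·0.353 = 1.212131; cosh(ωT) = 1.829101, sinh(ωT) = 1.531539
x(T) = p + (x₀−p)·cosh(ωT) + (ẋ₀/ω)·sinh(ωT) ⇒ p·(1 − cosh) = x(T) − x₀·cosh − (ẋ₀/ω)·sinh
numerator   = 0.1426 − (0.0175)·1.829101 − (0.0363/3.4338)·1.531539 = 0.094400
denominator = 1 − 1.829101 = -0.829101
p = 0.094400 / -0.829101 = -0.1139

p = -0.1139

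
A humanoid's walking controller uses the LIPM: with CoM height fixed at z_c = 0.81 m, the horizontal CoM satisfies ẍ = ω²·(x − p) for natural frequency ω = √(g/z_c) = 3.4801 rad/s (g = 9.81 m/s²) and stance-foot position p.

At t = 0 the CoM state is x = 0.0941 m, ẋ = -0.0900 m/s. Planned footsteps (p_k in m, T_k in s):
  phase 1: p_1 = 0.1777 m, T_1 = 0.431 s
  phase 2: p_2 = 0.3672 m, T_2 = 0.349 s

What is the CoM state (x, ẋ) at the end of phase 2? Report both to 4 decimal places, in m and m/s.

phase 1: p=0.1777, T=0.431, ωT=1.499923, cosh=2.352246, sinh=2.129099; start (x,ẋ)=(0.094100, -0.090000) → end (x,ẋ)=(-0.074009, -0.831134)
phase 2: p=0.3672, T=0.349, ωT=1.214555, cosh=1.832818, sinh=1.535976; start (x,ẋ)=(-0.074009, -0.831134) → end (x,ẋ)=(-0.808285, -3.881735)

x = -0.8083, ẋ = -3.8817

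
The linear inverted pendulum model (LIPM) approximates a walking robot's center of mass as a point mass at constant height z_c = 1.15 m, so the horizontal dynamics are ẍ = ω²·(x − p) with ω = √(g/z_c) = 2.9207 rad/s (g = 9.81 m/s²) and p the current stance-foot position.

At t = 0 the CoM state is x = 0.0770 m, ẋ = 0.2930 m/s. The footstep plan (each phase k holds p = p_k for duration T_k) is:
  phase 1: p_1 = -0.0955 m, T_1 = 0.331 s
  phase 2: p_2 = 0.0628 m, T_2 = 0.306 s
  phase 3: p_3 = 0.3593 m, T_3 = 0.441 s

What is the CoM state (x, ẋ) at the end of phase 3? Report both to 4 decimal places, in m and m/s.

x = 2.2506, ẋ = 5.8060

phase 1: p=-0.0955, T=0.331, ωT=0.966752, cosh=1.504853, sinh=1.124537; start (x,ẋ)=(0.077000, 0.293000) → end (x,ẋ)=(0.276899, 1.007487)
phase 2: p=0.0628, T=0.306, ωT=0.893734, cosh=1.426683, sinh=1.017557; start (x,ẋ)=(0.276899, 1.007487) → end (x,ẋ)=(0.719254, 2.073661)
phase 3: p=0.3593, T=0.441, ωT=1.288029, cosh=1.950723, sinh=1.674909; start (x,ẋ)=(0.719254, 2.073661) → end (x,ẋ)=(2.250637, 5.806003)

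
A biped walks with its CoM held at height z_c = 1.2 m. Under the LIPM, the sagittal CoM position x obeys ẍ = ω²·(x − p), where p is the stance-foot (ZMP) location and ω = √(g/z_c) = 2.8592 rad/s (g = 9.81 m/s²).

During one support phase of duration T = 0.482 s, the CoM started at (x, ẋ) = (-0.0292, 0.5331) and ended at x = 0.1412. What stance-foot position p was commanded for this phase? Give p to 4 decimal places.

p = 0.1294

ωT = 2.8592·0.482 = 1.378134; cosh(ωT) = 2.109771, sinh(ωT) = 1.857722
x(T) = p + (x₀−p)·cosh(ωT) + (ẋ₀/ω)·sinh(ωT) ⇒ p·(1 − cosh) = x(T) − x₀·cosh − (ẋ₀/ω)·sinh
numerator   = 0.1412 − (-0.0292)·2.109771 − (0.5331/2.8592)·1.857722 = -0.143568
denominator = 1 − 2.109771 = -1.109771
p = -0.143568 / -1.109771 = 0.1294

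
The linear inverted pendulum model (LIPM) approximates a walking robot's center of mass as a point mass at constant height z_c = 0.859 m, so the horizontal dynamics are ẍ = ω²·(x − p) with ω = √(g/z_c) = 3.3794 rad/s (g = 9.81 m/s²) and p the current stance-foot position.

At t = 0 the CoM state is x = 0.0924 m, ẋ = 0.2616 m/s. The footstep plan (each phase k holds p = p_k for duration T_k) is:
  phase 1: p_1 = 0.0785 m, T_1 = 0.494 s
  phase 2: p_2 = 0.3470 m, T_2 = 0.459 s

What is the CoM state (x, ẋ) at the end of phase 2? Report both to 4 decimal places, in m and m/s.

phase 1: p=0.0785, T=0.494, ωT=1.669424, cosh=2.748731, sinh=2.560376; start (x,ẋ)=(0.092400, 0.261600) → end (x,ẋ)=(0.314907, 0.839338)
phase 2: p=0.3470, T=0.459, ωT=1.551145, cosh=2.464436, sinh=2.252430; start (x,ẋ)=(0.314907, 0.839338) → end (x,ẋ)=(0.827342, 1.824204)

x = 0.8273, ẋ = 1.8242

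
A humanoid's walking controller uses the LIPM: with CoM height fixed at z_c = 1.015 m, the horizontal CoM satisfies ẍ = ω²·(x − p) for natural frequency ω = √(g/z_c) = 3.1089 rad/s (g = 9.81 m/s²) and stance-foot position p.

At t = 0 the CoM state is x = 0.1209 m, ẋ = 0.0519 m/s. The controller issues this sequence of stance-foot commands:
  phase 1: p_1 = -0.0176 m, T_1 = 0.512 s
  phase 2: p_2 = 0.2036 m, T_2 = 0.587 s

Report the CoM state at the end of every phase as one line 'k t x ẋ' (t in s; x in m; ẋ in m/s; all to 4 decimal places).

phase 1: p=-0.0176, T=0.512, ωT=1.591757, cosh=2.557970, sinh=2.354402; start (x,ẋ)=(0.120900, 0.051900) → end (x,ẋ)=(0.375983, 1.146523)
phase 2: p=0.2036, T=0.587, ωT=1.824924, cosh=3.181778, sinh=3.020548; start (x,ẋ)=(0.375983, 1.146523) → end (x,ẋ)=(1.866025, 5.266760)

1 0.5120 0.3760 1.1465
2 1.0990 1.8660 5.2668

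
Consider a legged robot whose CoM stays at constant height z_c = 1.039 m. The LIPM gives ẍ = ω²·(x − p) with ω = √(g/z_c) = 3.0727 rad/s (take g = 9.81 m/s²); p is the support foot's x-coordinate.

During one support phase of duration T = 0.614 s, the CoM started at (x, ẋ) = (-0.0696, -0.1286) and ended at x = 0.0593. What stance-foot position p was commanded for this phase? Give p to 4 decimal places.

p = -0.1807

ωT = 3.0727·0.614 = 1.886638; cosh(ωT) = 3.374366, sinh(ωT) = 3.222785
x(T) = p + (x₀−p)·cosh(ωT) + (ẋ₀/ω)·sinh(ωT) ⇒ p·(1 − cosh) = x(T) − x₀·cosh − (ẋ₀/ω)·sinh
numerator   = 0.0593 − (-0.0696)·3.374366 − (-0.1286/3.0727)·3.222785 = 0.429037
denominator = 1 − 3.374366 = -2.374366
p = 0.429037 / -2.374366 = -0.1807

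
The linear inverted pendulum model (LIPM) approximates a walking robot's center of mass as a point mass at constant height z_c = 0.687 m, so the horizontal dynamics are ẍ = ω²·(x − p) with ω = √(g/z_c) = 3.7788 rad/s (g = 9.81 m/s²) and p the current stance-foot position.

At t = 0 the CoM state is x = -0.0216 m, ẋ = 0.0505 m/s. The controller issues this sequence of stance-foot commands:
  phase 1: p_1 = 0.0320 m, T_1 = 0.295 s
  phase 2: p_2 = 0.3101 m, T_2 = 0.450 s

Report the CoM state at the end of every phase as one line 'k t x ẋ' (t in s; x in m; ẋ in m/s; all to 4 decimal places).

phase 1: p=0.0320, T=0.295, ωT=1.114746, cosh=1.688396, sinh=1.360398; start (x,ẋ)=(-0.021600, 0.050500) → end (x,ẋ)=(-0.040318, -0.190276)
phase 2: p=0.3101, T=0.450, ωT=1.700460, cosh=2.829533, sinh=2.646933; start (x,ẋ)=(-0.040318, -0.190276) → end (x,ẋ)=(-0.814701, -4.043350)

1 0.2950 -0.0403 -0.1903
2 0.7450 -0.8147 -4.0434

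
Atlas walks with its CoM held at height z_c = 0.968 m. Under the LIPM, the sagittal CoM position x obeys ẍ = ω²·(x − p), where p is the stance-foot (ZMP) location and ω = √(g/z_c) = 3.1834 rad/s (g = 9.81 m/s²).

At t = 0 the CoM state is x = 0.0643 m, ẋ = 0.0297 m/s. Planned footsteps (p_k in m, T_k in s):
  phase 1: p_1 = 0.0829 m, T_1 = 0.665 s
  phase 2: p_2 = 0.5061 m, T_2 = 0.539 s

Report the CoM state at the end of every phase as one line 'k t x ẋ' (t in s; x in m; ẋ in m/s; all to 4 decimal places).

1 0.6650 0.0427 -0.1172
2 1.2040 -0.9232 -4.3057

phase 1: p=0.0829, T=0.665, ωT=2.116961, cosh=4.213127, sinh=4.092730; start (x,ẋ)=(0.064300, 0.029700) → end (x,ẋ)=(0.042720, -0.117206)
phase 2: p=0.5061, T=0.539, ωT=1.715853, cosh=2.870613, sinh=2.690802; start (x,ẋ)=(0.042720, -0.117206) → end (x,ẋ)=(-0.923155, -4.305723)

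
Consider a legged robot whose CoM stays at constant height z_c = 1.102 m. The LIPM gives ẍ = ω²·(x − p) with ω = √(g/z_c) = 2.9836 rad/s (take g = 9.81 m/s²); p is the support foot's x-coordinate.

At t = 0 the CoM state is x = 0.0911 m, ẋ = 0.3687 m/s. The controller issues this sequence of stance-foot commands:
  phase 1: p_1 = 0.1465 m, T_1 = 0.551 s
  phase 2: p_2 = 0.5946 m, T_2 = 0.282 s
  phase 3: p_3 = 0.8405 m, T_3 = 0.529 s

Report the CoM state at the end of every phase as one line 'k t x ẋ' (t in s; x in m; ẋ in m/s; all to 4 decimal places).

phase 1: p=0.1465, T=0.551, ωT=1.643964, cosh=2.684428, sinh=2.491215; start (x,ẋ)=(0.091100, 0.368700) → end (x,ẋ)=(0.305636, 0.577972)
phase 2: p=0.5946, T=0.282, ωT=0.841375, cosh=1.375336, sinh=0.944219; start (x,ẋ)=(0.305636, 0.577972) → end (x,ẋ)=(0.380088, -0.019155)
phase 3: p=0.8405, T=0.529, ωT=1.578324, cosh=2.526574, sinh=2.320254; start (x,ẋ)=(0.380088, -0.019155) → end (x,ẋ)=(-0.337662, -3.235696)

1 0.5510 0.3056 0.5780
2 0.8330 0.3801 -0.0192
3 1.3620 -0.3377 -3.2357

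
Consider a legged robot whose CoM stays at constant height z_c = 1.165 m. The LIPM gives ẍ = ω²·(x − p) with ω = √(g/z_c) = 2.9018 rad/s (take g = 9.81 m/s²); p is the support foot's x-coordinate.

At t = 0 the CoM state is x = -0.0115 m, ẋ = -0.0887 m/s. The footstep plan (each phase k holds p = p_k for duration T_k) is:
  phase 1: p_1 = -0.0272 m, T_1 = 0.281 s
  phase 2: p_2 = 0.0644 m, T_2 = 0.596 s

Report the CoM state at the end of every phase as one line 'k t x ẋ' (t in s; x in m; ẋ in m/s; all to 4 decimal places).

1 0.2810 -0.0338 -0.0785
2 0.8770 -0.2948 -1.0058

phase 1: p=-0.0272, T=0.281, ωT=0.815406, cosh=1.351276, sinh=0.908816; start (x,ẋ)=(-0.011500, -0.088700) → end (x,ẋ)=(-0.033765, -0.078454)
phase 2: p=0.0644, T=0.596, ωT=1.729473, cosh=2.907529, sinh=2.730152; start (x,ẋ)=(-0.033765, -0.078454) → end (x,ẋ)=(-0.294831, -1.005805)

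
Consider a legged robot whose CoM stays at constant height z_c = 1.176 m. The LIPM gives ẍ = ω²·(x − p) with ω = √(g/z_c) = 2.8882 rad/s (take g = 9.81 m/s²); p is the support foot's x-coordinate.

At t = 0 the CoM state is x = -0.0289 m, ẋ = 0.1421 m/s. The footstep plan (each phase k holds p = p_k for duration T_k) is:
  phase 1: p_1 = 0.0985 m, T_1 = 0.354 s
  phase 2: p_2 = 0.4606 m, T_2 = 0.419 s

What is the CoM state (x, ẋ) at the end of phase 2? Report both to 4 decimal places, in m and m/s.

phase 1: p=0.0985, T=0.354, ωT=1.022423, cosh=1.569822, sinh=1.210100; start (x,ẋ)=(-0.028900, 0.142100) → end (x,ẋ)=(-0.041958, -0.222193)
phase 2: p=0.4606, T=0.419, ωT=1.210156, cosh=1.826079, sinh=1.527928; start (x,ẋ)=(-0.041958, -0.222193) → end (x,ẋ)=(-0.574656, -2.623511)

x = -0.5747, ẋ = -2.6235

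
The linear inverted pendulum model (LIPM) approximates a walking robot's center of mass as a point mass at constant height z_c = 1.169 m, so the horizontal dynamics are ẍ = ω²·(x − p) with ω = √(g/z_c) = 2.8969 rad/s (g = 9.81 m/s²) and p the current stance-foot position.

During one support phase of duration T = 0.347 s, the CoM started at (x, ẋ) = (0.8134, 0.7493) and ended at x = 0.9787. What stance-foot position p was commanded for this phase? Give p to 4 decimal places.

ωT = 2.8969·0.347 = 1.005224; cosh(ωT) = 1.549241, sinh(ωT) = 1.183279
x(T) = p + (x₀−p)·cosh(ωT) + (ẋ₀/ω)·sinh(ωT) ⇒ p·(1 − cosh) = x(T) − x₀·cosh − (ẋ₀/ω)·sinh
numerator   = 0.9787 − (0.8134)·1.549241 − (0.7493/2.8969)·1.183279 = -0.587515
denominator = 1 − 1.549241 = -0.549241
p = -0.587515 / -0.549241 = 1.0697

p = 1.0697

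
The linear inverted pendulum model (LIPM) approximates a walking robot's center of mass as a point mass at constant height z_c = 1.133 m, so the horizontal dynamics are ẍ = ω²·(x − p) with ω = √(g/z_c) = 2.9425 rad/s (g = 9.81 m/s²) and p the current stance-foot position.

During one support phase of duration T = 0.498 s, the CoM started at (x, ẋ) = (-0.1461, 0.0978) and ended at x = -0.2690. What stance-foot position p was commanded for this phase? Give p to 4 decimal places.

ωT = 2.9425·0.498 = 1.465365; cosh(ωT) = 2.280058, sinh(ωT) = 2.049065
x(T) = p + (x₀−p)·cosh(ωT) + (ẋ₀/ω)·sinh(ωT) ⇒ p·(1 − cosh) = x(T) − x₀·cosh − (ẋ₀/ω)·sinh
numerator   = -0.2690 − (-0.1461)·2.280058 − (0.0978/2.9425)·2.049065 = -0.003988
denominator = 1 − 2.280058 = -1.280058
p = -0.003988 / -1.280058 = 0.0031

p = 0.0031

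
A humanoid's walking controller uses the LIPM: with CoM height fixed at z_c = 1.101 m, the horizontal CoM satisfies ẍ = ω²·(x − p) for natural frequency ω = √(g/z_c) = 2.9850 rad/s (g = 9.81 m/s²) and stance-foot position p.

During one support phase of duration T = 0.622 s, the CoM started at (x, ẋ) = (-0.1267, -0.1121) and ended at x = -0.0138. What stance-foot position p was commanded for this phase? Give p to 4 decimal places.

ωT = 2.9850·0.622 = 1.856670; cosh(ωT) = 3.279287, sinh(ωT) = 3.123095
x(T) = p + (x₀−p)·cosh(ωT) + (ẋ₀/ω)·sinh(ωT) ⇒ p·(1 − cosh) = x(T) − x₀·cosh − (ẋ₀/ω)·sinh
numerator   = -0.0138 − (-0.1267)·3.279287 − (-0.1121/2.9850)·3.123095 = 0.518972
denominator = 1 − 3.279287 = -2.279287
p = 0.518972 / -2.279287 = -0.2277

p = -0.2277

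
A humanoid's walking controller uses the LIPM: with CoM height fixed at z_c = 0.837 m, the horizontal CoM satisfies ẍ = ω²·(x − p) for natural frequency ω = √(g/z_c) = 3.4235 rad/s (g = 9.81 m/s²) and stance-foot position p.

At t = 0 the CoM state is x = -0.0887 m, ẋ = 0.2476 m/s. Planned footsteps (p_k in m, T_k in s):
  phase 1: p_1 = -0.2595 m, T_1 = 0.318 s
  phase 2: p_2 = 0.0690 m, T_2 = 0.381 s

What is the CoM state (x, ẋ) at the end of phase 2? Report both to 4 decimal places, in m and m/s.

x = 0.7543, ẋ = 2.6205

phase 1: p=-0.2595, T=0.318, ωT=1.088673, cosh=1.653496, sinh=1.316833; start (x,ẋ)=(-0.088700, 0.247600) → end (x,ẋ)=(0.118155, 1.179403)
phase 2: p=0.0690, T=0.381, ωT=1.304354, cosh=1.978327, sinh=1.706979; start (x,ẋ)=(0.118155, 1.179403) → end (x,ẋ)=(0.754303, 2.620500)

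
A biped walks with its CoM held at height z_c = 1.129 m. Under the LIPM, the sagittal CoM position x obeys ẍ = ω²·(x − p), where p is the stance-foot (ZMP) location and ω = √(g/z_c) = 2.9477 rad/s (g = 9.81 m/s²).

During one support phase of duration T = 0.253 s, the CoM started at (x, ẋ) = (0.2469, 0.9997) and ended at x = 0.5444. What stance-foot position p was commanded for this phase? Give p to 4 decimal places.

ωT = 2.9477·0.253 = 0.745768; cosh(ωT) = 1.291215, sinh(ωT) = 0.816845
x(T) = p + (x₀−p)·cosh(ωT) + (ẋ₀/ω)·sinh(ωT) ⇒ p·(1 − cosh) = x(T) − x₀·cosh − (ẋ₀/ω)·sinh
numerator   = 0.5444 − (0.2469)·1.291215 − (0.9997/2.9477)·0.816845 = -0.051431
denominator = 1 − 1.291215 = -0.291215
p = -0.051431 / -0.291215 = 0.1766

p = 0.1766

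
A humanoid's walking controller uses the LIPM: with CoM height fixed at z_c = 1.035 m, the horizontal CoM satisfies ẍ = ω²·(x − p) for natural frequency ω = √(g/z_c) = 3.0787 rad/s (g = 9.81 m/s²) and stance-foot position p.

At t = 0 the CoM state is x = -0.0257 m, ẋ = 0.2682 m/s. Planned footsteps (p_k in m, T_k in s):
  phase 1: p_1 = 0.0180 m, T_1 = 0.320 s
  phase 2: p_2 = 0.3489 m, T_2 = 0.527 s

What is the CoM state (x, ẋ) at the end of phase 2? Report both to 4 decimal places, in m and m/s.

x = -0.2322, ẋ = -1.5582

phase 1: p=0.0180, T=0.320, ωT=0.985184, cosh=1.525838, sinh=1.152467; start (x,ẋ)=(-0.025700, 0.268200) → end (x,ẋ)=(0.051718, 0.254178)
phase 2: p=0.3489, T=0.527, ωT=1.622475, cosh=2.631511, sinh=2.434101; start (x,ẋ)=(0.051718, 0.254178) → end (x,ẋ)=(-0.232179, -1.558173)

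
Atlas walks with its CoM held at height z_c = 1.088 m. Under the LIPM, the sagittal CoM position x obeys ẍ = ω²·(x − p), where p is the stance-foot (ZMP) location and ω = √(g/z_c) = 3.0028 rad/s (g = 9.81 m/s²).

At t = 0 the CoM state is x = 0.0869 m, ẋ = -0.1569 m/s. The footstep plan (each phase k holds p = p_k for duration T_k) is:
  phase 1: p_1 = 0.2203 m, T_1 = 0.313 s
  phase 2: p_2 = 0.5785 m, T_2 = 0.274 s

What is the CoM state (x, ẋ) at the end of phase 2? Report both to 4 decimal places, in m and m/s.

x = -0.4559, ẋ = -2.5918

phase 1: p=0.2203, T=0.313, ωT=0.939876, cosh=1.475171, sinh=1.084494; start (x,ẋ)=(0.086900, -0.156900) → end (x,ẋ)=(-0.033154, -0.665874)
phase 2: p=0.5785, T=0.274, ωT=0.822767, cosh=1.358003, sinh=0.918788; start (x,ẋ)=(-0.033154, -0.665874) → end (x,ẋ)=(-0.455870, -2.591774)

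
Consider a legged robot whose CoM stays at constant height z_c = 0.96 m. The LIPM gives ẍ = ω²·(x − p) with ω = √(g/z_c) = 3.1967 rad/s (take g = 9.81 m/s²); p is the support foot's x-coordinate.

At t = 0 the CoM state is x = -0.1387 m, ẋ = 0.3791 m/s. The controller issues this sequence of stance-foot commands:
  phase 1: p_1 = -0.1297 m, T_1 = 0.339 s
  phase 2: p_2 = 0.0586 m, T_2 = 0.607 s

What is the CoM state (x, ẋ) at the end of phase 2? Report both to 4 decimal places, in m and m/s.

x = 0.5140, ẋ = 1.5620

phase 1: p=-0.1297, T=0.339, ωT=1.083681, cosh=1.646944, sinh=1.308596; start (x,ẋ)=(-0.138700, 0.379100) → end (x,ẋ)=(0.010665, 0.586708)
phase 2: p=0.0586, T=0.607, ωT=1.940397, cosh=3.552580, sinh=3.408933; start (x,ẋ)=(0.010665, 0.586708) → end (x,ẋ)=(0.513968, 1.561965)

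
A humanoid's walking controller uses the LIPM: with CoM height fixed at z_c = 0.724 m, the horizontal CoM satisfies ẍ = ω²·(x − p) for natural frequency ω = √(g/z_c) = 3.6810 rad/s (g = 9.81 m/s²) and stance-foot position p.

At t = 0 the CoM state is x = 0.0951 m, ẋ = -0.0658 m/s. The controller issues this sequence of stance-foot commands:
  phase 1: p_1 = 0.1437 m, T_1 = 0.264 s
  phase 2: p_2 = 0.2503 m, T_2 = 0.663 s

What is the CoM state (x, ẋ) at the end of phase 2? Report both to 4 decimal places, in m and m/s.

x = -1.3749, ẋ = -5.9445

phase 1: p=0.1437, T=0.264, ωT=0.971784, cosh=1.510531, sinh=1.132124; start (x,ẋ)=(0.095100, -0.065800) → end (x,ẋ)=(0.050051, -0.301926)
phase 2: p=0.2503, T=0.663, ωT=2.440503, cosh=5.782965, sinh=5.695848; start (x,ẋ)=(0.050051, -0.301926) → end (x,ẋ)=(-1.374924, -5.944535)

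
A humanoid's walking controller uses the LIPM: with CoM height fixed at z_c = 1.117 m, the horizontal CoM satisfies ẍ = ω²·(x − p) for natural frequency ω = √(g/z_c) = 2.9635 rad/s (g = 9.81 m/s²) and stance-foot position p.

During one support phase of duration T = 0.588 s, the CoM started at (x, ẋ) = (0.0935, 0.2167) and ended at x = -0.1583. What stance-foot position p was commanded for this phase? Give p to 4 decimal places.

ωT = 2.9635·0.588 = 1.742538; cosh(ωT) = 2.943449, sinh(ωT) = 2.768373
x(T) = p + (x₀−p)·cosh(ωT) + (ẋ₀/ω)·sinh(ωT) ⇒ p·(1 − cosh) = x(T) − x₀·cosh − (ẋ₀/ω)·sinh
numerator   = -0.1583 − (0.0935)·2.943449 − (0.2167/2.9635)·2.768373 = -0.635944
denominator = 1 − 2.943449 = -1.943449
p = -0.635944 / -1.943449 = 0.3272

p = 0.3272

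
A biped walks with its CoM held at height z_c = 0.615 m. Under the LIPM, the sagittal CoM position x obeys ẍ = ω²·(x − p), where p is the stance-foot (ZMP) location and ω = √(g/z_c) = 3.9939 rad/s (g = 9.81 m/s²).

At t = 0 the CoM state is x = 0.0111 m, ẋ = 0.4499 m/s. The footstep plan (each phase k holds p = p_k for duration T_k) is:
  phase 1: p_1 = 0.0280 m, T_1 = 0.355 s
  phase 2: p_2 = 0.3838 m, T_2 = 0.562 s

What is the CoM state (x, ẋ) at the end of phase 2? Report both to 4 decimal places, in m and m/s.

phase 1: p=0.0280, T=0.355, ωT=1.417834, cosh=2.185205, sinh=1.942967; start (x,ẋ)=(0.011100, 0.449900) → end (x,ẋ)=(0.209939, 0.851979)
phase 2: p=0.3838, T=0.562, ωT=2.244572, cosh=4.771173, sinh=4.665201; start (x,ẋ)=(0.209939, 0.851979) → end (x,ẋ)=(0.549460, 0.825503)

x = 0.5495, ẋ = 0.8255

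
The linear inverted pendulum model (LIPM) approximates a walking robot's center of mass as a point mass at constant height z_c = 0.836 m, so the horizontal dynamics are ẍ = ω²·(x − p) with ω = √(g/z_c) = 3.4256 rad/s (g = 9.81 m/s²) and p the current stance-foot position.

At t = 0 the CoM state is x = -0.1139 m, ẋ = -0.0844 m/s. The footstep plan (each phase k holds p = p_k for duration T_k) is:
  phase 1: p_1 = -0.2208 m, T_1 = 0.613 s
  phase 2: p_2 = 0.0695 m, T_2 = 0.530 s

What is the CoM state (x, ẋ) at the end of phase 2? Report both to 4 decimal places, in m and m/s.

phase 1: p=-0.2208, T=0.613, ωT=2.099893, cosh=4.143882, sinh=4.021412; start (x,ẋ)=(-0.113900, -0.084400) → end (x,ẋ)=(0.123101, 1.122884)
phase 2: p=0.0695, T=0.530, ωT=1.815568, cosh=3.153655, sinh=2.990910; start (x,ẋ)=(0.123101, 1.122884) → end (x,ẋ)=(1.218936, 4.090371)

x = 1.2189, ẋ = 4.0904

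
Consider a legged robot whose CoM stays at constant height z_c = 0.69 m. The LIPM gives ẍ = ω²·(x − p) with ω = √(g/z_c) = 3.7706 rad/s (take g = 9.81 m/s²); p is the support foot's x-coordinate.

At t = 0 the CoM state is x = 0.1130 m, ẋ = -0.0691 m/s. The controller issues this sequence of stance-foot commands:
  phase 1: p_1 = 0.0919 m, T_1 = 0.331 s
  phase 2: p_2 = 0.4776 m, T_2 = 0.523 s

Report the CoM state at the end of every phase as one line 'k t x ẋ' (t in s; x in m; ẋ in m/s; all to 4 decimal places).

phase 1: p=0.0919, T=0.331, ωT=1.248069, cosh=1.885333, sinh=1.598275; start (x,ẋ)=(0.113000, -0.069100) → end (x,ẋ)=(0.102391, -0.003118)
phase 2: p=0.4776, T=0.523, ωT=1.972024, cosh=3.662189, sinh=3.523014; start (x,ẋ)=(0.102391, -0.003118) → end (x,ẋ)=(-0.899401, -4.995656)

1 0.3310 0.1024 -0.0031
2 0.8540 -0.8994 -4.9957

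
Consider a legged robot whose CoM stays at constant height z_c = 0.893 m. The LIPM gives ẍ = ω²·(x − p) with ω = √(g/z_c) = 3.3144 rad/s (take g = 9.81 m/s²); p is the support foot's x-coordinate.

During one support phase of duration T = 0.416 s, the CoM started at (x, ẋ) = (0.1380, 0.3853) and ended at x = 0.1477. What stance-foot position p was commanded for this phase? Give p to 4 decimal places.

p = 0.3238

ωT = 3.3144·0.416 = 1.378790; cosh(ωT) = 2.110990, sinh(ωT) = 1.859107
x(T) = p + (x₀−p)·cosh(ωT) + (ẋ₀/ω)·sinh(ωT) ⇒ p·(1 − cosh) = x(T) − x₀·cosh − (ẋ₀/ω)·sinh
numerator   = 0.1477 − (0.1380)·2.110990 − (0.3853/3.3144)·1.859107 = -0.359738
denominator = 1 − 2.110990 = -1.110990
p = -0.359738 / -1.110990 = 0.3238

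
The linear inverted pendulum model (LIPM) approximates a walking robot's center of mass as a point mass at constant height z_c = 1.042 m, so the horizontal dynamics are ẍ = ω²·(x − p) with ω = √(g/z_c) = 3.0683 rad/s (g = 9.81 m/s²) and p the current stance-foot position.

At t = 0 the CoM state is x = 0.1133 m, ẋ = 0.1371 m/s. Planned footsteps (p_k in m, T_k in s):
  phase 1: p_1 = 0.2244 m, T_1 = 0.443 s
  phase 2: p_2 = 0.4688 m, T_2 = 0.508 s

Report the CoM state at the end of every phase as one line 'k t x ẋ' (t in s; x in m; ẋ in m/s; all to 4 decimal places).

phase 1: p=0.2244, T=0.443, ωT=1.359257, cosh=2.075075, sinh=1.818224; start (x,ẋ)=(0.113300, 0.137100) → end (x,ẋ)=(0.075102, -0.335318)
phase 2: p=0.4688, T=0.508, ωT=1.558696, cosh=2.481516, sinh=2.271106; start (x,ẋ)=(0.075102, -0.335318) → end (x,ẋ)=(-0.756364, -3.575553)

1 0.4430 0.0751 -0.3353
2 0.9510 -0.7564 -3.5756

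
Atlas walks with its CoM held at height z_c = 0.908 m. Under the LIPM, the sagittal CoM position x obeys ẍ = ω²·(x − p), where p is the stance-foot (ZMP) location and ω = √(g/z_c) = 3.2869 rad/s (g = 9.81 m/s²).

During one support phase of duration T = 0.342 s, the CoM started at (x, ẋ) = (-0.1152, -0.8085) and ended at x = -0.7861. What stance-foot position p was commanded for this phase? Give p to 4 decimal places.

p = 0.3588

ωT = 3.2869·0.342 = 1.124120; cosh(ωT) = 1.701223, sinh(ωT) = 1.376284
x(T) = p + (x₀−p)·cosh(ωT) + (ẋ₀/ω)·sinh(ωT) ⇒ p·(1 − cosh) = x(T) − x₀·cosh − (ẋ₀/ω)·sinh
numerator   = -0.7861 − (-0.1152)·1.701223 − (-0.8085/3.2869)·1.376284 = -0.251586
denominator = 1 − 1.701223 = -0.701223
p = -0.251586 / -0.701223 = 0.3588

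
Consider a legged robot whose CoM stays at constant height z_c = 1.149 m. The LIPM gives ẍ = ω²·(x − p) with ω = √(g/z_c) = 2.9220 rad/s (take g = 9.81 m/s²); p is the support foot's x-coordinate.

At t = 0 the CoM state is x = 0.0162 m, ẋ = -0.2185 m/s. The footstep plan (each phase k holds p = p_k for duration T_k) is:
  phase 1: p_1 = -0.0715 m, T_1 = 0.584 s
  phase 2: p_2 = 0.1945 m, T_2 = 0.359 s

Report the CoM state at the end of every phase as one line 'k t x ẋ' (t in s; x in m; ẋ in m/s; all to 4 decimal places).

phase 1: p=-0.0715, T=0.584, ωT=1.706448, cosh=2.845433, sinh=2.663924; start (x,ẋ)=(0.016200, -0.218500) → end (x,ẋ)=(-0.021157, 0.060928)
phase 2: p=0.1945, T=0.359, ωT=1.048998, cosh=1.602539, sinh=1.252250; start (x,ẋ)=(-0.021157, 0.060928) → end (x,ẋ)=(-0.124988, -0.691466)

1 0.5840 -0.0212 0.0609
2 0.9430 -0.1250 -0.6915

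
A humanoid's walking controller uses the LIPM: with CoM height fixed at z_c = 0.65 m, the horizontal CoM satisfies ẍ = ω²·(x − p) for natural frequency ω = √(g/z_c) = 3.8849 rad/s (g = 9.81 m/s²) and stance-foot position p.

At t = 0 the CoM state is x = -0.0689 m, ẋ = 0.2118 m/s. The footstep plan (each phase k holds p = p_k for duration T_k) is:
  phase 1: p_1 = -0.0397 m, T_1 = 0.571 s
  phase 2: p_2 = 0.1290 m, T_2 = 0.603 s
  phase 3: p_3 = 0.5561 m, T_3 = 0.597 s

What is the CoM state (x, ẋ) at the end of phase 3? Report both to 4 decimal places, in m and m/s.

x = 1.7504, ẋ = 4.8095

phase 1: p=-0.0397, T=0.571, ωT=2.218278, cosh=4.650142, sinh=4.541346; start (x,ẋ)=(-0.068900, 0.211800) → end (x,ẋ)=(0.072104, 0.469734)
phase 2: p=0.1290, T=0.603, ωT=2.342595, cosh=5.252143, sinh=5.156065; start (x,ẋ)=(0.072104, 0.469734) → end (x,ẋ)=(0.453611, 1.327448)
phase 3: p=0.5561, T=0.597, ωT=2.319285, cosh=5.133374, sinh=5.035030; start (x,ẋ)=(0.453611, 1.327448) → end (x,ẋ)=(1.750425, 4.809535)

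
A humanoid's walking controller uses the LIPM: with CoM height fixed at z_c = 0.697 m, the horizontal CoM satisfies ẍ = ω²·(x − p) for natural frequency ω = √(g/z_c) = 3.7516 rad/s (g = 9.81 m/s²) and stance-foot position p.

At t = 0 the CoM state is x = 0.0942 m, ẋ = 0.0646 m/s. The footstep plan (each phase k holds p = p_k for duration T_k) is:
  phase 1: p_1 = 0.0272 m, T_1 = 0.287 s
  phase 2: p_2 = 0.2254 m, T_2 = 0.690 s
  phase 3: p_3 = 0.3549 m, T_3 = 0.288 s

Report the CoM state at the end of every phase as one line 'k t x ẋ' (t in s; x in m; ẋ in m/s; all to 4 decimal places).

phase 1: p=0.0272, T=0.287, ωT=1.076709, cosh=1.637860, sinh=1.297145; start (x,ẋ)=(0.094200, 0.064600) → end (x,ẋ)=(0.159273, 0.431853)
phase 2: p=0.2254, T=0.690, ωT=2.588604, cosh=6.693151, sinh=6.618026; start (x,ẋ)=(0.159273, 0.431853) → end (x,ẋ)=(0.544610, 1.248630)
phase 3: p=0.3549, T=0.288, ωT=1.080461, cosh=1.642738, sinh=1.303299; start (x,ẋ)=(0.544610, 1.248630) → end (x,ẋ)=(1.100316, 2.978753)

1 0.2870 0.1593 0.4319
2 0.9770 0.5446 1.2486
3 1.2650 1.1003 2.9788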